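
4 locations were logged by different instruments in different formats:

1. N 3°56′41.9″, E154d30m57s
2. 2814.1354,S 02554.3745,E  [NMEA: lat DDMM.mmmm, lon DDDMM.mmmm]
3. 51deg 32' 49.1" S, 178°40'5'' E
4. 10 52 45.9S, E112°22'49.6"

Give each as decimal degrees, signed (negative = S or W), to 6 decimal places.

1. 3.944972, 154.515833
2. -28.235590, 25.906242
3. -51.546972, 178.668056
4. -10.879417, 112.380444

Point 1:
  Lat: 3° + 56/60 + 41.9/3600 = 3 + 0.933333 + 0.011639 = 3.9449722
  N → positive
  Lon: 154° + 30/60 + 57/3600 = 154 + 0.500000 + 0.015833 = 154.5158333
  E → positive
Point 2:
  φ: split at 2 digits → 28° and 14.1354′; 28 + 14.1354/60 = 28.2355900
  S → negative
  Longitude: split at 3 digits → 025° and 54.3745′; 25 + 54.3745/60 = 25.9062417
  E ⇒ keep positive
Point 3:
  φ: 51° + 32/60 + 49.1/3600 = 51 + 0.533333 + 0.013639 = 51.5469722
  hemisphere S, so the sign is −
  λ: 178 + 40/60 + 5/3600 = 178.6680556
  E → positive
Point 4:
  φ: 52′ + 45.9″ = 52.76500′; 10 + 52.76500/60 = 10.8794167
  S → negative
  Longitude: 112 + 22/60 + 49.6/3600 = 112.3804444
  E ⇒ keep positive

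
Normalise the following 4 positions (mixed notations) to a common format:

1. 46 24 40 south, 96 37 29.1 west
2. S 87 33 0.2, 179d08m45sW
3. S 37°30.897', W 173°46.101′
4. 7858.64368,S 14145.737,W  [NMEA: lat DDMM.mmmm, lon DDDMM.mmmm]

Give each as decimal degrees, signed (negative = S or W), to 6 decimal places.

1. -46.411111, -96.624750
2. -87.550056, -179.145833
3. -37.514950, -173.768350
4. -78.977395, -141.762283

Point 1:
  Latitude: 46° + 24/60 + 40/3600 = 46 + 0.400000 + 0.011111 = 46.4111111
  hemisphere S, so the sign is −
  Longitude: 37′ + 29.1″ = 37.48500′; 96 + 37.48500/60 = 96.6247500
  W → negative
Point 2:
  Latitude: 87° + 33/60 + 0.2/3600 = 87 + 0.550000 + 0.000056 = 87.5500556
  S → negative
  Longitude: 179° + 8/60 + 45/3600 = 179 + 0.133333 + 0.012500 = 179.1458333
  W → negative
Point 3:
  Latitude: 37 + 30.897/60 = 37.5149500
  S ⇒ negate
  λ: 46.101′ = 0.768350°; total 173.7683500
  hemisphere W, so the sign is −
Point 4:
  Lat: split at 2 digits → 78° and 58.64368′; 78 + 58.64368/60 = 78.9773947
  hemisphere S, so the sign is −
  λ: degrees = first 3 digits = 141, minutes = 45.737; 141 + 45.737/60 = 141.7622833
  W → negative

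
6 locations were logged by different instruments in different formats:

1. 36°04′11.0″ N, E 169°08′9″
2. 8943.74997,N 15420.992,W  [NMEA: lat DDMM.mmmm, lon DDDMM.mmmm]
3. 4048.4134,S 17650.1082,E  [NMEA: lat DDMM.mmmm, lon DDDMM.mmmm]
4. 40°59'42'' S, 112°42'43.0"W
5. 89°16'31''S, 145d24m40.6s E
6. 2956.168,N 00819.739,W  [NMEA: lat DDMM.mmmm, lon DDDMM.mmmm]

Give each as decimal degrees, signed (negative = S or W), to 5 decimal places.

Point 1:
  Latitude: 36° + 4/60 + 11/3600 = 36 + 0.066667 + 0.003056 = 36.069722
  N ⇒ keep positive
  Lon: 169 + 8/60 + 9/3600 = 169.135833
  E ⇒ keep positive
Point 2:
  φ: split at 2 digits → 89° and 43.74997′; 89 + 43.74997/60 = 89.729166
  N → positive
  Longitude: degrees = first 3 digits = 154, minutes = 20.992; 154 + 20.992/60 = 154.349867
  W → negative
Point 3:
  Latitude: degrees = first 2 digits = 40, minutes = 48.4134; 40 + 48.4134/60 = 40.806890
  hemisphere S, so the sign is −
  λ: degrees = first 3 digits = 176, minutes = 50.1082; 176 + 50.1082/60 = 176.835137
  E ⇒ keep positive
Point 4:
  Lat: 40° + 59/60 + 42/3600 = 40 + 0.983333 + 0.011667 = 40.995000
  S → negative
  Longitude: 42′ + 43″ = 42.71667′; 112 + 42.71667/60 = 112.711944
  W → negative
Point 5:
  Lat: 89 + 16/60 + 31/3600 = 89.275278
  S ⇒ negate
  Longitude: 145° + 24/60 + 40.6/3600 = 145 + 0.400000 + 0.011278 = 145.411278
  E → positive
Point 6:
  Lat: degrees = first 2 digits = 29, minutes = 56.168; 29 + 56.168/60 = 29.936133
  N ⇒ keep positive
  Longitude: degrees = first 3 digits = 8, minutes = 19.739; 8 + 19.739/60 = 8.328983
  hemisphere W, so the sign is −

1. 36.06972, 169.13583
2. 89.72917, -154.34987
3. -40.80689, 176.83514
4. -40.99500, -112.71194
5. -89.27528, 145.41128
6. 29.93613, -8.32898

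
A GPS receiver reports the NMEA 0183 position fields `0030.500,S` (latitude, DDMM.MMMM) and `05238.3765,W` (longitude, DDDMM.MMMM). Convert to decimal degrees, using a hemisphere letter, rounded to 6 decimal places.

0.508333° S, 52.639608° W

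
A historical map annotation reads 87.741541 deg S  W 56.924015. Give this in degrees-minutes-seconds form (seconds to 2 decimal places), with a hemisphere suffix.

Latitude: 0.741541° → 44.49246′; 0.49246 × 60 = 29.5476″
λ: 0.924015 × 60 = 55.44090′ → 55′, remainder × 60 = 26.4540″

87°44′29.55″ S, 56°55′26.45″ W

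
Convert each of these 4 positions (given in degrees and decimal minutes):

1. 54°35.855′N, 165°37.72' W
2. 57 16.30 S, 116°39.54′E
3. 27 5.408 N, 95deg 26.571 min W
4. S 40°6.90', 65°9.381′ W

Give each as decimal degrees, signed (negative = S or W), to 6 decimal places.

Point 1:
  φ: 35.855′ = 0.597583°; total 54.5975833
  N → positive
  Longitude: 37.72′ = 0.628667°; total 165.6286667
  W → negative
Point 2:
  φ: 16.3′ = 0.271667°; total 57.2716667
  S ⇒ negate
  Longitude: 116 + 39.54/60 = 116.6590000
  E → positive
Point 3:
  Latitude: 27 + 5.408/60 = 27.0901333
  N → positive
  Lon: 26.571′ = 0.442850°; total 95.4428500
  W ⇒ negate
Point 4:
  Lat: 40 + 6.9/60 = 40.1150000
  S → negative
  Longitude: 9.381′ = 0.156350°; total 65.1563500
  W ⇒ negate

1. 54.597583, -165.628667
2. -57.271667, 116.659000
3. 27.090133, -95.442850
4. -40.115000, -65.156350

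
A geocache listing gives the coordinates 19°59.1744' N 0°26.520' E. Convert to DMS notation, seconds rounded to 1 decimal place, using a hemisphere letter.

19°59′10.5″ N, 0°26′31.2″ E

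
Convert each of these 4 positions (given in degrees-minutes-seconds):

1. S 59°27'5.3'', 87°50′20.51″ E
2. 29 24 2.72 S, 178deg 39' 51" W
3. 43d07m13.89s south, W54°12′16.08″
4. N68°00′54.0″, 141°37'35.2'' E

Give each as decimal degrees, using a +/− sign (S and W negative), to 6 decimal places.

Point 1:
  Latitude: 27′ + 5.3″ = 27.08833′; 59 + 27.08833/60 = 59.4514722
  S ⇒ negate
  Longitude: 87 + 50/60 + 20.51/3600 = 87.8390306
  E ⇒ keep positive
Point 2:
  φ: 29° + 24/60 + 2.72/3600 = 29 + 0.400000 + 0.000756 = 29.4007556
  hemisphere S, so the sign is −
  λ: 178° + 39/60 + 51/3600 = 178 + 0.650000 + 0.014167 = 178.6641667
  W → negative
Point 3:
  Lat: 43 + 7/60 + 13.89/3600 = 43.1205250
  S → negative
  Lon: 54 + 12/60 + 16.08/3600 = 54.2044667
  hemisphere W, so the sign is −
Point 4:
  Lat: 0′ + 54″ = 0.90000′; 68 + 0.90000/60 = 68.0150000
  N → positive
  Longitude: 37′ + 35.2″ = 37.58667′; 141 + 37.58667/60 = 141.6264444
  E → positive

1. -59.451472, 87.839031
2. -29.400756, -178.664167
3. -43.120525, -54.204467
4. 68.015000, 141.626444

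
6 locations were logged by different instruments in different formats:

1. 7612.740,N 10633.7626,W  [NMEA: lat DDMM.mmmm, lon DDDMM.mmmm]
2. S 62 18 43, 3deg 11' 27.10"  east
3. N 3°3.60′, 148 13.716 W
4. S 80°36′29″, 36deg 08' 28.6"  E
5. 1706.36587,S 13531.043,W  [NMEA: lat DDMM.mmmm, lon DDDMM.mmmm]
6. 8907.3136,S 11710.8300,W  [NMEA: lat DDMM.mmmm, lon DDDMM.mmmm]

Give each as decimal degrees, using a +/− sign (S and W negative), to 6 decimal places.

Point 1:
  φ: split at 2 digits → 76° and 12.74′; 76 + 12.74/60 = 76.2123333
  N → positive
  Lon: degrees = first 3 digits = 106, minutes = 33.7626; 106 + 33.7626/60 = 106.5627100
  W → negative
Point 2:
  Lat: 62 + 18/60 + 43/3600 = 62.3119444
  hemisphere S, so the sign is −
  λ: 3 + 11/60 + 27.1/3600 = 3.1908611
  E → positive
Point 3:
  φ: 3 + 3.6/60 = 3.0600000
  N → positive
  Longitude: 148 + 13.716/60 = 148.2286000
  W ⇒ negate
Point 4:
  φ: 80 + 36/60 + 29/3600 = 80.6080556
  S → negative
  λ: 8′ + 28.6″ = 8.47667′; 36 + 8.47667/60 = 36.1412778
  E → positive
Point 5:
  φ: split at 2 digits → 17° and 6.36587′; 17 + 6.36587/60 = 17.1060978
  S ⇒ negate
  λ: degrees = first 3 digits = 135, minutes = 31.043; 135 + 31.043/60 = 135.5173833
  W ⇒ negate
Point 6:
  Latitude: degrees = first 2 digits = 89, minutes = 7.3136; 89 + 7.3136/60 = 89.1218933
  hemisphere S, so the sign is −
  λ: degrees = first 3 digits = 117, minutes = 10.83; 117 + 10.83/60 = 117.1805000
  W ⇒ negate

1. 76.212333, -106.562710
2. -62.311944, 3.190861
3. 3.060000, -148.228600
4. -80.608056, 36.141278
5. -17.106098, -135.517383
6. -89.121893, -117.180500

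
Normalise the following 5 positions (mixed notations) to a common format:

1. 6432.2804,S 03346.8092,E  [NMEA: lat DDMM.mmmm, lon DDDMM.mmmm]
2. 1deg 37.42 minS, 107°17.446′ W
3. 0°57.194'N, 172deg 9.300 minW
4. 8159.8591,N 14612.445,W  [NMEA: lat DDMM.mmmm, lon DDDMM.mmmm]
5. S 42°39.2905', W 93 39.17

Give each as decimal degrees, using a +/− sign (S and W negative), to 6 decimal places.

1. -64.538007, 33.780153
2. -1.623667, -107.290767
3. 0.953233, -172.155000
4. 81.997652, -146.207417
5. -42.654842, -93.652833

Point 1:
  Lat: degrees = first 2 digits = 64, minutes = 32.2804; 64 + 32.2804/60 = 64.5380067
  S → negative
  Lon: degrees = first 3 digits = 33, minutes = 46.8092; 33 + 46.8092/60 = 33.7801533
  E ⇒ keep positive
Point 2:
  φ: 37.42′ = 0.623667°; total 1.6236667
  hemisphere S, so the sign is −
  Longitude: 107 + 17.446/60 = 107.2907667
  W → negative
Point 3:
  φ: 57.194′ = 0.953233°; total 0.9532333
  N ⇒ keep positive
  λ: 172 + 9.3/60 = 172.1550000
  hemisphere W, so the sign is −
Point 4:
  Lat: degrees = first 2 digits = 81, minutes = 59.8591; 81 + 59.8591/60 = 81.9976517
  N → positive
  Lon: degrees = first 3 digits = 146, minutes = 12.445; 146 + 12.445/60 = 146.2074167
  W → negative
Point 5:
  Latitude: 42 + 39.2905/60 = 42.6548417
  hemisphere S, so the sign is −
  Longitude: 39.17′ = 0.652833°; total 93.6528333
  hemisphere W, so the sign is −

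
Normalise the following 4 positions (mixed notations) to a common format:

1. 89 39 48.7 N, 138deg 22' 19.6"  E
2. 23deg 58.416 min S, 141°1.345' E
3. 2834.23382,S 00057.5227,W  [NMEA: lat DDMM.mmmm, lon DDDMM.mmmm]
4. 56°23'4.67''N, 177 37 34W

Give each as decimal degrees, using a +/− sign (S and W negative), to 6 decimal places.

Point 1:
  Lat: 89° + 39/60 + 48.7/3600 = 89 + 0.650000 + 0.013528 = 89.6635278
  N ⇒ keep positive
  λ: 22′ + 19.6″ = 22.32667′; 138 + 22.32667/60 = 138.3721111
  E → positive
Point 2:
  Latitude: 23 + 58.416/60 = 23.9736000
  hemisphere S, so the sign is −
  λ: 1.345′ = 0.022417°; total 141.0224167
  E ⇒ keep positive
Point 3:
  φ: split at 2 digits → 28° and 34.23382′; 28 + 34.23382/60 = 28.5705637
  S → negative
  λ: degrees = first 3 digits = 0, minutes = 57.5227; 0 + 57.5227/60 = 0.9587117
  W ⇒ negate
Point 4:
  Lat: 23′ + 4.67″ = 23.07783′; 56 + 23.07783/60 = 56.3846306
  N → positive
  Longitude: 37′ + 34″ = 37.56667′; 177 + 37.56667/60 = 177.6261111
  hemisphere W, so the sign is −

1. 89.663528, 138.372111
2. -23.973600, 141.022417
3. -28.570564, -0.958712
4. 56.384631, -177.626111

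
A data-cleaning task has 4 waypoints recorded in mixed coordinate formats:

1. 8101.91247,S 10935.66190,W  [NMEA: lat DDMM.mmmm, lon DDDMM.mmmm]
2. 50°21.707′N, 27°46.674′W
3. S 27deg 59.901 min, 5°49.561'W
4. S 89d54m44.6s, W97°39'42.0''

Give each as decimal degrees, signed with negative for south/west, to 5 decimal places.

1. -81.03187, -109.59437
2. 50.36178, -27.77790
3. -27.99835, -5.82602
4. -89.91239, -97.66167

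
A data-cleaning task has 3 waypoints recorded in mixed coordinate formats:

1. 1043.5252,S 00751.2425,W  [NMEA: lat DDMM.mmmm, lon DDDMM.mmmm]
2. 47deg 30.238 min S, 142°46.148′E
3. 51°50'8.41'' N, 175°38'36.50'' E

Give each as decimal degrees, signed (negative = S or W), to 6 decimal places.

Point 1:
  φ: split at 2 digits → 10° and 43.5252′; 10 + 43.5252/60 = 10.7254200
  S → negative
  Lon: split at 3 digits → 007° and 51.2425′; 7 + 51.2425/60 = 7.8540417
  hemisphere W, so the sign is −
Point 2:
  Lat: 47 + 30.238/60 = 47.5039667
  hemisphere S, so the sign is −
  λ: 142 + 46.148/60 = 142.7691333
  E ⇒ keep positive
Point 3:
  Lat: 51 + 50/60 + 8.41/3600 = 51.8356694
  N ⇒ keep positive
  Lon: 175 + 38/60 + 36.5/3600 = 175.6434722
  E → positive

1. -10.725420, -7.854042
2. -47.503967, 142.769133
3. 51.835669, 175.643472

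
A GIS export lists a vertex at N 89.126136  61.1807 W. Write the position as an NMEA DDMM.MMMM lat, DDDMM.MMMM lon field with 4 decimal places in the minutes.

Latitude: minutes = (89.126136 − 89) × 60 = 7.568160
Lon: minutes = (61.180700 − 61) × 60 = 10.842000

8907.5682,N / 06110.8420,W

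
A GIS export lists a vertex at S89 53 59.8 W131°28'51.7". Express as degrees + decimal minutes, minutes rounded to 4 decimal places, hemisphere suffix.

89° 53.9967′ S, 131° 28.8617′ W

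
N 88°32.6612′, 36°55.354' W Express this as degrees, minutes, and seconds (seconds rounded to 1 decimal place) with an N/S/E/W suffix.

Latitude: fractional minutes 0.66120 × 60 = 39.672″
λ: 55.35400′ → 55′ and 0.35400 × 60 = 21.240″

88°32′39.7″ N, 36°55′21.2″ W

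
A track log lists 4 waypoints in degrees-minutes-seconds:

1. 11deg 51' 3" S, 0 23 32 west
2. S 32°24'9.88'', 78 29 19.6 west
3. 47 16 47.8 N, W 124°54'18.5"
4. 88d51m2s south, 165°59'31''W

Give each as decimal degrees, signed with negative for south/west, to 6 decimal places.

1. -11.850833, -0.392222
2. -32.402744, -78.488778
3. 47.279944, -124.905139
4. -88.850556, -165.991944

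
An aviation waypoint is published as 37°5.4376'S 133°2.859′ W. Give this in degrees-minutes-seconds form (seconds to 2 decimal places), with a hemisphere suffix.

37°05′26.26″ S, 133°02′51.54″ W

Latitude: fractional minutes 0.43760 × 60 = 26.2560″
Longitude: 2.85900′ → 2′ and 0.85900 × 60 = 51.5400″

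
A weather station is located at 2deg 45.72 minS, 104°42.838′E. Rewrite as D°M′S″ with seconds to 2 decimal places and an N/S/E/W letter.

φ: fractional minutes 0.72000 × 60 = 43.2000″
λ: fractional minutes 0.83800 × 60 = 50.2800″

2°45′43.20″ S, 104°42′50.28″ E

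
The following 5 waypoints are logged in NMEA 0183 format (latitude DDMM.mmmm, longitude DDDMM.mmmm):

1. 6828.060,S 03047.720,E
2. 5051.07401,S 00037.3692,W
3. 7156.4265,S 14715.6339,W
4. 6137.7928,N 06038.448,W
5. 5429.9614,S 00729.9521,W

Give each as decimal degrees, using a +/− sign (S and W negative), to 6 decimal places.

Point 1:
  Lat: split at 2 digits → 68° and 28.06′; 68 + 28.06/60 = 68.4676667
  S ⇒ negate
  Longitude: split at 3 digits → 030° and 47.72′; 30 + 47.72/60 = 30.7953333
  E → positive
Point 2:
  Lat: degrees = first 2 digits = 50, minutes = 51.07401; 50 + 51.07401/60 = 50.8512335
  S ⇒ negate
  λ: split at 3 digits → 000° and 37.3692′; 0 + 37.3692/60 = 0.6228200
  W → negative
Point 3:
  Lat: split at 2 digits → 71° and 56.4265′; 71 + 56.4265/60 = 71.9404417
  S → negative
  Lon: degrees = first 3 digits = 147, minutes = 15.6339; 147 + 15.6339/60 = 147.2605650
  hemisphere W, so the sign is −
Point 4:
  Latitude: degrees = first 2 digits = 61, minutes = 37.7928; 61 + 37.7928/60 = 61.6298800
  N ⇒ keep positive
  Longitude: split at 3 digits → 060° and 38.448′; 60 + 38.448/60 = 60.6408000
  W ⇒ negate
Point 5:
  Lat: degrees = first 2 digits = 54, minutes = 29.9614; 54 + 29.9614/60 = 54.4993567
  S ⇒ negate
  Lon: split at 3 digits → 007° and 29.9521′; 7 + 29.9521/60 = 7.4992017
  hemisphere W, so the sign is −

1. -68.467667, 30.795333
2. -50.851234, -0.622820
3. -71.940442, -147.260565
4. 61.629880, -60.640800
5. -54.499357, -7.499202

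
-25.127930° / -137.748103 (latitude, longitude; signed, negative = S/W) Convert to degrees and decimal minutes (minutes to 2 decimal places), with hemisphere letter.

25° 7.68′ S, 137° 44.89′ W

Latitude is negative → S; |value| = 25.127930
Lat: minutes = (25.127930 − 25) × 60 = 7.6758
Longitude is negative → W; |value| = 137.748103
Lon: fractional part 0.748103 → 44.8862 minutes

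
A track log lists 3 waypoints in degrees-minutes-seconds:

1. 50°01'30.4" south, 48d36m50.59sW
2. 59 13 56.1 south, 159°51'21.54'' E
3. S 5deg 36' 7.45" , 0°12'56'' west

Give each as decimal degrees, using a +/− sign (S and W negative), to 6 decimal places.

1. -50.025111, -48.614053
2. -59.232250, 159.855983
3. -5.602069, -0.215556

Point 1:
  Latitude: 50 + 1/60 + 30.4/3600 = 50.0251111
  S → negative
  λ: 48° + 36/60 + 50.59/3600 = 48 + 0.600000 + 0.014053 = 48.6140528
  hemisphere W, so the sign is −
Point 2:
  φ: 59° + 13/60 + 56.1/3600 = 59 + 0.216667 + 0.015583 = 59.2322500
  hemisphere S, so the sign is −
  λ: 159 + 51/60 + 21.54/3600 = 159.8559833
  E → positive
Point 3:
  Lat: 5 + 36/60 + 7.45/3600 = 5.6020694
  hemisphere S, so the sign is −
  λ: 0 + 12/60 + 56/3600 = 0.2155556
  W ⇒ negate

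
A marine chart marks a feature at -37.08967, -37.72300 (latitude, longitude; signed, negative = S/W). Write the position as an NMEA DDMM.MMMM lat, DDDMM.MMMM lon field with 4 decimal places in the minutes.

Latitude is negative → S; |value| = 37.089670
Lat: fractional part 0.089670 → 5.380200 minutes
Longitude is negative → W; |value| = 37.723000
Lon: fractional part 0.723000 → 43.380000 minutes

3705.3802,S / 03743.3800,W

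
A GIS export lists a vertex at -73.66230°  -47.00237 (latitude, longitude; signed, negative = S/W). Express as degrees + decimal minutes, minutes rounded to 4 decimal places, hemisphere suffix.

Latitude is negative → S; |value| = 73.662300
Latitude: minutes = (73.662300 − 73) × 60 = 39.738000
Longitude is negative → W; |value| = 47.002370
Longitude: fractional part 0.002370 → 0.142200 minutes

73° 39.7380′ S, 47° 0.1422′ W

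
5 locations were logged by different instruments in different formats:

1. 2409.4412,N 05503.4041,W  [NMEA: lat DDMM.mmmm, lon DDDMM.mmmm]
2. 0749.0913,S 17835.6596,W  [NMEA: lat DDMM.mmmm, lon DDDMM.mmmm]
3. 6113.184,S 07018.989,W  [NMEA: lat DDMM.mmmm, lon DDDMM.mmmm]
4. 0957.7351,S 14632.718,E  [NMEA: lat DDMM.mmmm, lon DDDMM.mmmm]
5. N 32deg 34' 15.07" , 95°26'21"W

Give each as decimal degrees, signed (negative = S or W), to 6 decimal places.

Point 1:
  Latitude: split at 2 digits → 24° and 9.4412′; 24 + 9.4412/60 = 24.1573533
  N → positive
  Lon: split at 3 digits → 055° and 3.4041′; 55 + 3.4041/60 = 55.0567350
  W ⇒ negate
Point 2:
  φ: degrees = first 2 digits = 7, minutes = 49.0913; 7 + 49.0913/60 = 7.8181883
  S ⇒ negate
  Lon: degrees = first 3 digits = 178, minutes = 35.6596; 178 + 35.6596/60 = 178.5943267
  W ⇒ negate
Point 3:
  Latitude: degrees = first 2 digits = 61, minutes = 13.184; 61 + 13.184/60 = 61.2197333
  hemisphere S, so the sign is −
  Lon: split at 3 digits → 070° and 18.989′; 70 + 18.989/60 = 70.3164833
  W ⇒ negate
Point 4:
  Latitude: degrees = first 2 digits = 9, minutes = 57.7351; 9 + 57.7351/60 = 9.9622517
  S ⇒ negate
  Longitude: degrees = first 3 digits = 146, minutes = 32.718; 146 + 32.718/60 = 146.5453000
  E → positive
Point 5:
  Latitude: 32° + 34/60 + 15.07/3600 = 32 + 0.566667 + 0.004186 = 32.5708528
  N ⇒ keep positive
  Longitude: 95 + 26/60 + 21/3600 = 95.4391667
  hemisphere W, so the sign is −

1. 24.157353, -55.056735
2. -7.818188, -178.594327
3. -61.219733, -70.316483
4. -9.962252, 146.545300
5. 32.570853, -95.439167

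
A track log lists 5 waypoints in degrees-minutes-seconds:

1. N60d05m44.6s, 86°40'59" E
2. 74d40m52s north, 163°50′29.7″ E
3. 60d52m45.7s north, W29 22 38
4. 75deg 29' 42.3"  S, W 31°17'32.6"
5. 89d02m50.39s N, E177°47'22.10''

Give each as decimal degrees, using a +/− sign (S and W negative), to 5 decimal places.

1. 60.09572, 86.68306
2. 74.68111, 163.84158
3. 60.87936, -29.37722
4. -75.49508, -31.29239
5. 89.04733, 177.78947

Point 1:
  φ: 5′ + 44.6″ = 5.74333′; 60 + 5.74333/60 = 60.095722
  N ⇒ keep positive
  Lon: 86 + 40/60 + 59/3600 = 86.683056
  E ⇒ keep positive
Point 2:
  Latitude: 40′ + 52″ = 40.86667′; 74 + 40.86667/60 = 74.681111
  N ⇒ keep positive
  λ: 163 + 50/60 + 29.7/3600 = 163.841583
  E → positive
Point 3:
  Latitude: 60 + 52/60 + 45.7/3600 = 60.879361
  N → positive
  Lon: 29 + 22/60 + 38/3600 = 29.377222
  hemisphere W, so the sign is −
Point 4:
  Lat: 75 + 29/60 + 42.3/3600 = 75.495083
  S ⇒ negate
  λ: 31° + 17/60 + 32.6/3600 = 31 + 0.283333 + 0.009056 = 31.292389
  W ⇒ negate
Point 5:
  Lat: 89° + 2/60 + 50.39/3600 = 89 + 0.033333 + 0.013997 = 89.047331
  N ⇒ keep positive
  Longitude: 177° + 47/60 + 22.1/3600 = 177 + 0.783333 + 0.006139 = 177.789472
  E → positive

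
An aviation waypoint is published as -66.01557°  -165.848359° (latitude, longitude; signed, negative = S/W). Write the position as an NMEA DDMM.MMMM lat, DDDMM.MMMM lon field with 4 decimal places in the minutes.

6600.9342,S / 16550.9015,W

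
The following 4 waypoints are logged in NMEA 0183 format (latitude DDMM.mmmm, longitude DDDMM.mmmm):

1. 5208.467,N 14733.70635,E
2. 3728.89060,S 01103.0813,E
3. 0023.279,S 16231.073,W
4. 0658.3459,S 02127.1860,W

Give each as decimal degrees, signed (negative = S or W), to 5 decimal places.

1. 52.14112, 147.56177
2. -37.48151, 11.05136
3. -0.38798, -162.51788
4. -6.97243, -21.45310

Point 1:
  φ: degrees = first 2 digits = 52, minutes = 8.467; 52 + 8.467/60 = 52.141117
  N → positive
  Lon: split at 3 digits → 147° and 33.70635′; 147 + 33.70635/60 = 147.561773
  E ⇒ keep positive
Point 2:
  Lat: split at 2 digits → 37° and 28.8906′; 37 + 28.8906/60 = 37.481510
  S ⇒ negate
  Lon: degrees = first 3 digits = 11, minutes = 3.0813; 11 + 3.0813/60 = 11.051355
  E → positive
Point 3:
  Latitude: split at 2 digits → 00° and 23.279′; 0 + 23.279/60 = 0.387983
  S → negative
  λ: degrees = first 3 digits = 162, minutes = 31.073; 162 + 31.073/60 = 162.517883
  W → negative
Point 4:
  Lat: split at 2 digits → 06° and 58.3459′; 6 + 58.3459/60 = 6.972432
  S → negative
  Longitude: degrees = first 3 digits = 21, minutes = 27.186; 21 + 27.186/60 = 21.453100
  hemisphere W, so the sign is −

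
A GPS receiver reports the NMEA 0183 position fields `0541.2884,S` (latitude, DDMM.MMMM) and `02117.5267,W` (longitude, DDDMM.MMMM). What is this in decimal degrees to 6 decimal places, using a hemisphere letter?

Latitude: split at 2 digits → 05° and 41.2884′; 5 + 41.2884/60 = 5.6881400
Longitude: degrees = first 3 digits = 21, minutes = 17.5267; 21 + 17.5267/60 = 21.2921117

5.688140° S, 21.292112° W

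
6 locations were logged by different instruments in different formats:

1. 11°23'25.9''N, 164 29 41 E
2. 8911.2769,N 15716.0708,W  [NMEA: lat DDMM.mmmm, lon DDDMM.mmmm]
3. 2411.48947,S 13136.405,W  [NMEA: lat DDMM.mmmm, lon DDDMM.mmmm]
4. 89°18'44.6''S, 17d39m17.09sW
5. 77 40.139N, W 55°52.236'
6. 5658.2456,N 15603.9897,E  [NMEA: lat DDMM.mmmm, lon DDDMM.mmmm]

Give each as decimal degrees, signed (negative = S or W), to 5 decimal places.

1. 11.39053, 164.49472
2. 89.18795, -157.26785
3. -24.19149, -131.60675
4. -89.31239, -17.65475
5. 77.66898, -55.87060
6. 56.97076, 156.06650

Point 1:
  Lat: 23′ + 25.9″ = 23.43167′; 11 + 23.43167/60 = 11.390528
  N ⇒ keep positive
  λ: 164 + 29/60 + 41/3600 = 164.494722
  E → positive
Point 2:
  Latitude: split at 2 digits → 89° and 11.2769′; 89 + 11.2769/60 = 89.187948
  N ⇒ keep positive
  Lon: degrees = first 3 digits = 157, minutes = 16.0708; 157 + 16.0708/60 = 157.267847
  W ⇒ negate
Point 3:
  φ: degrees = first 2 digits = 24, minutes = 11.48947; 24 + 11.48947/60 = 24.191491
  S → negative
  Longitude: split at 3 digits → 131° and 36.405′; 131 + 36.405/60 = 131.606750
  hemisphere W, so the sign is −
Point 4:
  φ: 18′ + 44.6″ = 18.74333′; 89 + 18.74333/60 = 89.312389
  hemisphere S, so the sign is −
  λ: 39′ + 17.09″ = 39.28483′; 17 + 39.28483/60 = 17.654747
  hemisphere W, so the sign is −
Point 5:
  Lat: 40.139′ = 0.668983°; total 77.668983
  N ⇒ keep positive
  Lon: 55 + 52.236/60 = 55.870600
  W ⇒ negate
Point 6:
  φ: degrees = first 2 digits = 56, minutes = 58.2456; 56 + 58.2456/60 = 56.970760
  N ⇒ keep positive
  Lon: degrees = first 3 digits = 156, minutes = 3.9897; 156 + 3.9897/60 = 156.066495
  E → positive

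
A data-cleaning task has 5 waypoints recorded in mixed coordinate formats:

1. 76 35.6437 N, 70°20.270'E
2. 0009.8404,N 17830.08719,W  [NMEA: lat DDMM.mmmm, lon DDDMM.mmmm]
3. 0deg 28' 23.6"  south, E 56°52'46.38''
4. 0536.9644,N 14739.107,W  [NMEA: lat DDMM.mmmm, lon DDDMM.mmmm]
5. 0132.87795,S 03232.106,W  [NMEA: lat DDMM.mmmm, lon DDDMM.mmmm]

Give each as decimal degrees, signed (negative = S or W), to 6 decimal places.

Point 1:
  Lat: 76 + 35.6437/60 = 76.5940617
  N → positive
  Longitude: 20.27′ = 0.337833°; total 70.3378333
  E ⇒ keep positive
Point 2:
  Latitude: degrees = first 2 digits = 0, minutes = 9.8404; 0 + 9.8404/60 = 0.1640067
  N ⇒ keep positive
  Lon: degrees = first 3 digits = 178, minutes = 30.08719; 178 + 30.08719/60 = 178.5014532
  W ⇒ negate
Point 3:
  Latitude: 0° + 28/60 + 23.6/3600 = 0 + 0.466667 + 0.006556 = 0.4732222
  hemisphere S, so the sign is −
  Lon: 56° + 52/60 + 46.38/3600 = 56 + 0.866667 + 0.012883 = 56.8795500
  E → positive
Point 4:
  Lat: split at 2 digits → 05° and 36.9644′; 5 + 36.9644/60 = 5.6160733
  N ⇒ keep positive
  Lon: split at 3 digits → 147° and 39.107′; 147 + 39.107/60 = 147.6517833
  hemisphere W, so the sign is −
Point 5:
  Latitude: split at 2 digits → 01° and 32.87795′; 1 + 32.87795/60 = 1.5479658
  S ⇒ negate
  Longitude: degrees = first 3 digits = 32, minutes = 32.106; 32 + 32.106/60 = 32.5351000
  hemisphere W, so the sign is −

1. 76.594062, 70.337833
2. 0.164007, -178.501453
3. -0.473222, 56.879550
4. 5.616073, -147.651783
5. -1.547966, -32.535100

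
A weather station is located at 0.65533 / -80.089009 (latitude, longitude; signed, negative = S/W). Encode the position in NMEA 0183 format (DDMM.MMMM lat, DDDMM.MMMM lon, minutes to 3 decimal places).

0039.320,N / 08005.341,W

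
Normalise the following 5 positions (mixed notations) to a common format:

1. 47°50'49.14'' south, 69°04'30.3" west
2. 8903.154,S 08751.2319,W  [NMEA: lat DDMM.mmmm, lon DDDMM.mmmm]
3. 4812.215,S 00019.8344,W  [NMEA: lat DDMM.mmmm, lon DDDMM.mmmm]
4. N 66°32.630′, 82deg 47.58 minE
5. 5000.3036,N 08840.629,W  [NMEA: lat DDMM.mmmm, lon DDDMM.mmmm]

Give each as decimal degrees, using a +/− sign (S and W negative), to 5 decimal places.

1. -47.84698, -69.07508
2. -89.05257, -87.85387
3. -48.20358, -0.33057
4. 66.54383, 82.79300
5. 50.00506, -88.67715

Point 1:
  Latitude: 47 + 50/60 + 49.14/3600 = 47.846983
  S → negative
  Longitude: 4′ + 30.3″ = 4.50500′; 69 + 4.50500/60 = 69.075083
  W → negative
Point 2:
  Latitude: degrees = first 2 digits = 89, minutes = 3.154; 89 + 3.154/60 = 89.052567
  hemisphere S, so the sign is −
  Lon: split at 3 digits → 087° and 51.2319′; 87 + 51.2319/60 = 87.853865
  W ⇒ negate
Point 3:
  Latitude: degrees = first 2 digits = 48, minutes = 12.215; 48 + 12.215/60 = 48.203583
  hemisphere S, so the sign is −
  λ: split at 3 digits → 000° and 19.8344′; 0 + 19.8344/60 = 0.330573
  hemisphere W, so the sign is −
Point 4:
  φ: 66 + 32.63/60 = 66.543833
  N → positive
  Longitude: 47.58′ = 0.793000°; total 82.793000
  E ⇒ keep positive
Point 5:
  φ: degrees = first 2 digits = 50, minutes = 0.3036; 50 + 0.3036/60 = 50.005060
  N → positive
  Lon: degrees = first 3 digits = 88, minutes = 40.629; 88 + 40.629/60 = 88.677150
  hemisphere W, so the sign is −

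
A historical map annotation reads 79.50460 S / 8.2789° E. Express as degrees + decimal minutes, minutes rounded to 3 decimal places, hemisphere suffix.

79° 30.276′ S, 8° 16.734′ E

Lat: minutes = (79.504600 − 79) × 60 = 30.27600
Lon: fractional part 0.278900 → 16.73400 minutes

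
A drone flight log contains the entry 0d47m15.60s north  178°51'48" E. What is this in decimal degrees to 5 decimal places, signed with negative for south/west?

0.78767, 178.86333

Lat: 0 + 47/60 + 15.6/3600 = 0.787667
N → positive
λ: 51′ + 48″ = 51.80000′; 178 + 51.80000/60 = 178.863333
E → positive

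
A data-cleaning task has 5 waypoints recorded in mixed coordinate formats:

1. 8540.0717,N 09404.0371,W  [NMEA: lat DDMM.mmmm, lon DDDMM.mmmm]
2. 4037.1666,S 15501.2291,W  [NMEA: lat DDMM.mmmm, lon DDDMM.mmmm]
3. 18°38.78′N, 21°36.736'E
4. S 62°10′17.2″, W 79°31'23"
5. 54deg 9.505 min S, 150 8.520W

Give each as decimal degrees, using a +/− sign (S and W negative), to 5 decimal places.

Point 1:
  Latitude: degrees = first 2 digits = 85, minutes = 40.0717; 85 + 40.0717/60 = 85.667862
  N ⇒ keep positive
  λ: split at 3 digits → 094° and 4.0371′; 94 + 4.0371/60 = 94.067285
  W → negative
Point 2:
  Latitude: degrees = first 2 digits = 40, minutes = 37.1666; 40 + 37.1666/60 = 40.619443
  S → negative
  λ: degrees = first 3 digits = 155, minutes = 1.2291; 155 + 1.2291/60 = 155.020485
  W → negative
Point 3:
  Lat: 38.78′ = 0.646333°; total 18.646333
  N ⇒ keep positive
  Lon: 36.736′ = 0.612267°; total 21.612267
  E → positive
Point 4:
  φ: 62° + 10/60 + 17.2/3600 = 62 + 0.166667 + 0.004778 = 62.171444
  S → negative
  Lon: 31′ + 23″ = 31.38333′; 79 + 31.38333/60 = 79.523056
  W ⇒ negate
Point 5:
  Latitude: 54 + 9.505/60 = 54.158417
  hemisphere S, so the sign is −
  Longitude: 8.52′ = 0.142000°; total 150.142000
  W → negative

1. 85.66786, -94.06729
2. -40.61944, -155.02049
3. 18.64633, 21.61227
4. -62.17144, -79.52306
5. -54.15842, -150.14200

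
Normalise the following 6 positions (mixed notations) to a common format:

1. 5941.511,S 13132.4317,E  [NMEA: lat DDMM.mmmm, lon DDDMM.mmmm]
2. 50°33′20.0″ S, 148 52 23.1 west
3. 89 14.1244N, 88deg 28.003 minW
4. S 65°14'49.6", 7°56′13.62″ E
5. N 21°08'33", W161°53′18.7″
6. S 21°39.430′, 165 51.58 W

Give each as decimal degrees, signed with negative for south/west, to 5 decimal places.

1. -59.69185, 131.54053
2. -50.55556, -148.87308
3. 89.23541, -88.46672
4. -65.24711, 7.93712
5. 21.14250, -161.88853
6. -21.65717, -165.85967

Point 1:
  Latitude: degrees = first 2 digits = 59, minutes = 41.511; 59 + 41.511/60 = 59.691850
  S ⇒ negate
  Longitude: split at 3 digits → 131° and 32.4317′; 131 + 32.4317/60 = 131.540528
  E → positive
Point 2:
  Lat: 50 + 33/60 + 20/3600 = 50.555556
  S → negative
  Lon: 52′ + 23.1″ = 52.38500′; 148 + 52.38500/60 = 148.873083
  W ⇒ negate
Point 3:
  φ: 89 + 14.1244/60 = 89.235407
  N ⇒ keep positive
  Longitude: 88 + 28.003/60 = 88.466717
  W ⇒ negate
Point 4:
  Latitude: 65° + 14/60 + 49.6/3600 = 65 + 0.233333 + 0.013778 = 65.247111
  S → negative
  λ: 56′ + 13.62″ = 56.22700′; 7 + 56.22700/60 = 7.937117
  E → positive
Point 5:
  φ: 8′ + 33″ = 8.55000′; 21 + 8.55000/60 = 21.142500
  N → positive
  λ: 161° + 53/60 + 18.7/3600 = 161 + 0.883333 + 0.005194 = 161.888528
  hemisphere W, so the sign is −
Point 6:
  φ: 21 + 39.43/60 = 21.657167
  S → negative
  Longitude: 165 + 51.58/60 = 165.859667
  W ⇒ negate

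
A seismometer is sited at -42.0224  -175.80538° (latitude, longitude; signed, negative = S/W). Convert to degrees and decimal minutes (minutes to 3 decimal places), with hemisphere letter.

Latitude is negative → S; |value| = 42.022400
Lat: minutes = (42.022400 − 42) × 60 = 1.34400
Longitude is negative → W; |value| = 175.805380
λ: minutes = (175.805380 − 175) × 60 = 48.32280

42° 1.344′ S, 175° 48.323′ W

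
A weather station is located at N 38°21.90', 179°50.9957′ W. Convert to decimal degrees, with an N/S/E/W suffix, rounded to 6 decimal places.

φ: 38 + 21.9/60 = 38.3650000
Lon: 50.9957′ = 0.849928°; total 179.8499283

38.365000° N, 179.849928° W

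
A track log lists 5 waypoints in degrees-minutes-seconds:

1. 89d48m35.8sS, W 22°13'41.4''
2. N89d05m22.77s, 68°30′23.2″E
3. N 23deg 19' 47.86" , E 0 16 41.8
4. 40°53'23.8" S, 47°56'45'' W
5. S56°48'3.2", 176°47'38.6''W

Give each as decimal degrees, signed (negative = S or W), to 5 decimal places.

Point 1:
  φ: 89° + 48/60 + 35.8/3600 = 89 + 0.800000 + 0.009944 = 89.809944
  hemisphere S, so the sign is −
  Longitude: 22° + 13/60 + 41.4/3600 = 22 + 0.216667 + 0.011500 = 22.228167
  hemisphere W, so the sign is −
Point 2:
  Latitude: 89 + 5/60 + 22.77/3600 = 89.089658
  N → positive
  Lon: 68° + 30/60 + 23.2/3600 = 68 + 0.500000 + 0.006444 = 68.506444
  E ⇒ keep positive
Point 3:
  Lat: 23 + 19/60 + 47.86/3600 = 23.329961
  N → positive
  λ: 0 + 16/60 + 41.8/3600 = 0.278278
  E → positive
Point 4:
  φ: 40 + 53/60 + 23.8/3600 = 40.889944
  S → negative
  λ: 56′ + 45″ = 56.75000′; 47 + 56.75000/60 = 47.945833
  W ⇒ negate
Point 5:
  Latitude: 48′ + 3.2″ = 48.05333′; 56 + 48.05333/60 = 56.800889
  S ⇒ negate
  Longitude: 47′ + 38.6″ = 47.64333′; 176 + 47.64333/60 = 176.794056
  hemisphere W, so the sign is −

1. -89.80994, -22.22817
2. 89.08966, 68.50644
3. 23.32996, 0.27828
4. -40.88994, -47.94583
5. -56.80089, -176.79406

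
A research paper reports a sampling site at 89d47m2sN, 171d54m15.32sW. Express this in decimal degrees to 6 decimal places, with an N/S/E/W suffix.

φ: 89 + 47/60 + 2/3600 = 89.7838889
Lon: 171° + 54/60 + 15.32/3600 = 171 + 0.900000 + 0.004256 = 171.9042556

89.783889° N, 171.904256° W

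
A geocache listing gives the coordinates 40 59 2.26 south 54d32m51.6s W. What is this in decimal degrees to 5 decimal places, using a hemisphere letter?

40.98396° S, 54.54767° W

φ: 40° + 59/60 + 2.26/3600 = 40 + 0.983333 + 0.000628 = 40.983961
Longitude: 32′ + 51.6″ = 32.86000′; 54 + 32.86000/60 = 54.547667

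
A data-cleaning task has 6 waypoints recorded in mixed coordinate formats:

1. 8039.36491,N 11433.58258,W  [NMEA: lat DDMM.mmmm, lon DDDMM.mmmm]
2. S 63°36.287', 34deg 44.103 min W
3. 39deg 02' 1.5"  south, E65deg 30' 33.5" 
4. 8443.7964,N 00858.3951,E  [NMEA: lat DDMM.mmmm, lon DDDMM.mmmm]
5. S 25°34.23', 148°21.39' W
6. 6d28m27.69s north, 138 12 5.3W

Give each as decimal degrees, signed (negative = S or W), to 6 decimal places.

Point 1:
  Latitude: split at 2 digits → 80° and 39.36491′; 80 + 39.36491/60 = 80.6560818
  N ⇒ keep positive
  Longitude: split at 3 digits → 114° and 33.58258′; 114 + 33.58258/60 = 114.5597097
  W ⇒ negate
Point 2:
  Latitude: 36.287′ = 0.604783°; total 63.6047833
  hemisphere S, so the sign is −
  Lon: 34 + 44.103/60 = 34.7350500
  W ⇒ negate
Point 3:
  φ: 39 + 2/60 + 1.5/3600 = 39.0337500
  hemisphere S, so the sign is −
  λ: 30′ + 33.5″ = 30.55833′; 65 + 30.55833/60 = 65.5093056
  E → positive
Point 4:
  Latitude: degrees = first 2 digits = 84, minutes = 43.7964; 84 + 43.7964/60 = 84.7299400
  N → positive
  Longitude: split at 3 digits → 008° and 58.3951′; 8 + 58.3951/60 = 8.9732517
  E ⇒ keep positive
Point 5:
  Lat: 25 + 34.23/60 = 25.5705000
  hemisphere S, so the sign is −
  Lon: 148 + 21.39/60 = 148.3565000
  hemisphere W, so the sign is −
Point 6:
  Lat: 28′ + 27.69″ = 28.46150′; 6 + 28.46150/60 = 6.4743583
  N ⇒ keep positive
  Lon: 138° + 12/60 + 5.3/3600 = 138 + 0.200000 + 0.001472 = 138.2014722
  hemisphere W, so the sign is −

1. 80.656082, -114.559710
2. -63.604783, -34.735050
3. -39.033750, 65.509306
4. 84.729940, 8.973252
5. -25.570500, -148.356500
6. 6.474358, -138.201472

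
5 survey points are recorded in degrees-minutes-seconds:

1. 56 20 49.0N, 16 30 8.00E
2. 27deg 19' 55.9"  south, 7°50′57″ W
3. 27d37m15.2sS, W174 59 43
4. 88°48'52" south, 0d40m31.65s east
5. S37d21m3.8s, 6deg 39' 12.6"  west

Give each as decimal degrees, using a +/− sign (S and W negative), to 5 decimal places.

1. 56.34694, 16.50222
2. -27.33219, -7.84917
3. -27.62089, -174.99528
4. -88.81444, 0.67546
5. -37.35106, -6.65350

Point 1:
  Latitude: 20′ + 49″ = 20.81667′; 56 + 20.81667/60 = 56.346944
  N → positive
  Lon: 30′ + 8″ = 30.13333′; 16 + 30.13333/60 = 16.502222
  E → positive
Point 2:
  φ: 27° + 19/60 + 55.9/3600 = 27 + 0.316667 + 0.015528 = 27.332194
  hemisphere S, so the sign is −
  λ: 7 + 50/60 + 57/3600 = 7.849167
  W ⇒ negate
Point 3:
  Lat: 27 + 37/60 + 15.2/3600 = 27.620889
  S → negative
  Longitude: 174 + 59/60 + 43/3600 = 174.995278
  W ⇒ negate
Point 4:
  Latitude: 48′ + 52″ = 48.86667′; 88 + 48.86667/60 = 88.814444
  S → negative
  λ: 40′ + 31.65″ = 40.52750′; 0 + 40.52750/60 = 0.675458
  E ⇒ keep positive
Point 5:
  φ: 21′ + 3.8″ = 21.06333′; 37 + 21.06333/60 = 37.351056
  hemisphere S, so the sign is −
  Longitude: 6° + 39/60 + 12.6/3600 = 6 + 0.650000 + 0.003500 = 6.653500
  W → negative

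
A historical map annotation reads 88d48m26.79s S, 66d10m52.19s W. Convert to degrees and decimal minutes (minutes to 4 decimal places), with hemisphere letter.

φ: 48 + 26.79/60 = 48.446500′
λ: seconds/60 = 0.86983; minutes = 10 + 0.86983 = 10.869833

88° 48.4465′ S, 66° 10.8698′ W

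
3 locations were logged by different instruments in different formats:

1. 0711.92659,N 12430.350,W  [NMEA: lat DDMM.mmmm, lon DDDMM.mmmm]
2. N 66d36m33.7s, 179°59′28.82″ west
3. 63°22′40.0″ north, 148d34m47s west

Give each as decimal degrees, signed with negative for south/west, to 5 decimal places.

Point 1:
  Latitude: degrees = first 2 digits = 7, minutes = 11.92659; 7 + 11.92659/60 = 7.198777
  N → positive
  Longitude: split at 3 digits → 124° and 30.35′; 124 + 30.35/60 = 124.505833
  hemisphere W, so the sign is −
Point 2:
  Lat: 66° + 36/60 + 33.7/3600 = 66 + 0.600000 + 0.009361 = 66.609361
  N ⇒ keep positive
  Lon: 179 + 59/60 + 28.82/3600 = 179.991339
  W ⇒ negate
Point 3:
  Lat: 63 + 22/60 + 40/3600 = 63.377778
  N → positive
  λ: 148° + 34/60 + 47/3600 = 148 + 0.566667 + 0.013056 = 148.579722
  W → negative

1. 7.19878, -124.50583
2. 66.60936, -179.99134
3. 63.37778, -148.57972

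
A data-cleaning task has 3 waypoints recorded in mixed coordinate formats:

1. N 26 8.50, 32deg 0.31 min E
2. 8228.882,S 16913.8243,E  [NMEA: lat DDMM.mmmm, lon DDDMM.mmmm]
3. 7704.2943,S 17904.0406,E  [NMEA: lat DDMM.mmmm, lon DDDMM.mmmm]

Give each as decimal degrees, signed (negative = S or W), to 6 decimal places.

1. 26.141667, 32.005167
2. -82.481367, 169.230405
3. -77.071572, 179.067343

Point 1:
  Latitude: 26 + 8.5/60 = 26.1416667
  N ⇒ keep positive
  Longitude: 0.31′ = 0.005167°; total 32.0051667
  E ⇒ keep positive
Point 2:
  Latitude: degrees = first 2 digits = 82, minutes = 28.882; 82 + 28.882/60 = 82.4813667
  S → negative
  Longitude: split at 3 digits → 169° and 13.8243′; 169 + 13.8243/60 = 169.2304050
  E ⇒ keep positive
Point 3:
  Latitude: degrees = first 2 digits = 77, minutes = 4.2943; 77 + 4.2943/60 = 77.0715717
  hemisphere S, so the sign is −
  Longitude: split at 3 digits → 179° and 4.0406′; 179 + 4.0406/60 = 179.0673433
  E → positive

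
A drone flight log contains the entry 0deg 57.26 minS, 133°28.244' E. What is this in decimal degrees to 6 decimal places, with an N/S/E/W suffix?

φ: 0 + 57.26/60 = 0.9543333
λ: 133 + 28.244/60 = 133.4707333

0.954333° S, 133.470733° E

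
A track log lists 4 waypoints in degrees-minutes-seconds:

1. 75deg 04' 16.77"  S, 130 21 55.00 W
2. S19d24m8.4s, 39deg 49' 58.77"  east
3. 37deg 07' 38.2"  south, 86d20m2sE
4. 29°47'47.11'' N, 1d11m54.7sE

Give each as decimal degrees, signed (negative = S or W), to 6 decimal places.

Point 1:
  Latitude: 75° + 4/60 + 16.77/3600 = 75 + 0.066667 + 0.004658 = 75.0713250
  S ⇒ negate
  Lon: 130° + 21/60 + 55/3600 = 130 + 0.350000 + 0.015278 = 130.3652778
  hemisphere W, so the sign is −
Point 2:
  φ: 24′ + 8.4″ = 24.14000′; 19 + 24.14000/60 = 19.4023333
  S ⇒ negate
  λ: 39 + 49/60 + 58.77/3600 = 39.8329917
  E → positive
Point 3:
  Lat: 37° + 7/60 + 38.2/3600 = 37 + 0.116667 + 0.010611 = 37.1272778
  S → negative
  Longitude: 86 + 20/60 + 2/3600 = 86.3338889
  E ⇒ keep positive
Point 4:
  Latitude: 47′ + 47.11″ = 47.78517′; 29 + 47.78517/60 = 29.7964194
  N ⇒ keep positive
  Lon: 11′ + 54.7″ = 11.91167′; 1 + 11.91167/60 = 1.1985278
  E ⇒ keep positive

1. -75.071325, -130.365278
2. -19.402333, 39.832992
3. -37.127278, 86.333889
4. 29.796419, 1.198528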